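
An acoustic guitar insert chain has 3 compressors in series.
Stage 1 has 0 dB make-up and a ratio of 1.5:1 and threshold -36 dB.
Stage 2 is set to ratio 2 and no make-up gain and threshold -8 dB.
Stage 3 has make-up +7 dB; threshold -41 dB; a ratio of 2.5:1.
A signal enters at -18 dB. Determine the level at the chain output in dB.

Stage 1: 18 dB above -36 dB, reduced 1.5:1 to 12 dB above → -24 dB.
Stage 2: -24 dB is at or below the -8 dB threshold — no compression; output -24 dB.
Stage 3: -24 dB is 17 dB over -41 dB; at 2.5:1 that becomes 6.8 dB over, giving -34.2 dB; +7 dB make-up → -27.2 dB.

-27.2 dB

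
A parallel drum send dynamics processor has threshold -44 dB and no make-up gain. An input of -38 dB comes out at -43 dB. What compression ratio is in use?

6:1

Input overshoot = -38 − (-44) = 6 dB; output overshoot = -43 − (-44) = 1 dB.
Ratio = 6 / 1 = 6.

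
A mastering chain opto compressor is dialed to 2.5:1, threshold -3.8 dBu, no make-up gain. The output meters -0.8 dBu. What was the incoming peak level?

Post-compression overshoot = -0.8 − (-3.8) = 3 dB.
Input overshoot = R × output overshoot = 7.5 dB → input = -3.8 + 7.5 = 3.7 dBu.

3.7 dBu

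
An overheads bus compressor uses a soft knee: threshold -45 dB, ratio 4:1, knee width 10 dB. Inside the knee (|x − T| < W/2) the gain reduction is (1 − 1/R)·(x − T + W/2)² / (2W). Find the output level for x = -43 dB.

-44.8375 dB

x − T + W/2 = -43 − (-45) + 5 = 7.
GR = (1 − 1/4) × 7² / 20 = 0.75 × 49 / 20 = 1.8375 dB.
Output = -43 − 1.8375 = -44.8375 dB.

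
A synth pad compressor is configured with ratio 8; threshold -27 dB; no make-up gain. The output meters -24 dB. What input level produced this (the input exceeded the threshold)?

The compressed level sits -24 − (-27) = 3 dB over threshold.
Before 8:1 compression the overshoot was 3 × 8 = 24 dB, so input = -27 + 24 = -3 dB.

-3 dB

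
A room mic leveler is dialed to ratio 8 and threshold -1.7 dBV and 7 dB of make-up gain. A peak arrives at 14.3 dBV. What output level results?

7.3 dBV

Overshoot: 14.3 − (-1.7) = 16 dB.
At 8:1 the overshoot is divided by 8, leaving 2 dB above threshold.
So the level is -1.7 + 2 = 0.3 dBV; make-up adds 7 dB, giving 7.3 dBV.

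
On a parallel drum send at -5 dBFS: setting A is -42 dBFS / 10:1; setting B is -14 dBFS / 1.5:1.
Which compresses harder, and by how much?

A: 37 dB over, compressed to 3.7 dB over, so 33.3 dB of GR.
B: 9 dB over, compressed to 6 dB over, so 3 dB of GR.
A applies 30.3 dB more gain reduction.

A, by 30.3 dB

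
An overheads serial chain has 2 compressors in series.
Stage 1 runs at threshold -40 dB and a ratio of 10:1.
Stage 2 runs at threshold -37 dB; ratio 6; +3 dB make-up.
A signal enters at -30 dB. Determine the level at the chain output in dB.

-36 dB

Stage 1: overshoot 10 dB → 10/10 = 1 dB → -39 dB.
Stage 2: below threshold (-39 ≤ -37); passes unchanged; make-up brings it to -36 dB.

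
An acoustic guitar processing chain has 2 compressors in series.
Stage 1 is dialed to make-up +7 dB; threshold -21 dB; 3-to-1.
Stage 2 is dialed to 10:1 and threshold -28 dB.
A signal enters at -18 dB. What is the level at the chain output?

Stage 1: -18 dB is 3 dB over -21 dB; at 3:1 that becomes 1 dB over, giving -20 dB; +7 dB make-up → -13 dB.
Stage 2: -13 dB is 15 dB over -28 dB; at 10:1 that becomes 1.5 dB over, giving -26.5 dB.

-26.5 dB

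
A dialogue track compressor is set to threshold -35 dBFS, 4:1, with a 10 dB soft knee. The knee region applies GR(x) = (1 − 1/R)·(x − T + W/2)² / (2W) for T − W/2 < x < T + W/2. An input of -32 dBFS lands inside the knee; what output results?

-34.4 dBFS

x − T + W/2 = -32 − (-35) + 5 = 8.
GR = (1 − 1/4) × 8² / 20 = 0.75 × 64 / 20 = 2.4 dB.
Output = -32 − 2.4 = -34.4 dBFS.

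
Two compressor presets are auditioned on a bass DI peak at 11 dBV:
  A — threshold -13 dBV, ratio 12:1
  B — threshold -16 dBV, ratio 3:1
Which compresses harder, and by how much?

A, by 4 dB

A: 24 dB over, compressed to 2 dB over, so 22 dB of GR.
B: 27 dB over, compressed to 9 dB over, so 18 dB of GR.
Difference: 4 dB in favour of A.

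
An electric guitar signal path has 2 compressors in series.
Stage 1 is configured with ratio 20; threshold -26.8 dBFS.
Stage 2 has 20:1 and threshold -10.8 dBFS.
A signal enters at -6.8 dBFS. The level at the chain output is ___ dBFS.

Stage 1: 20 dB above -26.8 dBFS, reduced 20:1 to 1 dB above → -25.8 dBFS.
Stage 2: -25.8 dBFS is at or below the -10.8 dBFS threshold — no compression; output -25.8 dBFS.

-25.8 dBFS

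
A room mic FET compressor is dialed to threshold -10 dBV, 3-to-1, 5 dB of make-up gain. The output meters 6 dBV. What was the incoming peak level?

Stripping the +5 dB make-up gives 1 dBV at the gain stage.
The compressed level sits 1 − (-10) = 11 dB over threshold.
Undo the ratio: input overshoot = 11 × 3 = 33 dB, giving input = 23 dBV.

23 dBV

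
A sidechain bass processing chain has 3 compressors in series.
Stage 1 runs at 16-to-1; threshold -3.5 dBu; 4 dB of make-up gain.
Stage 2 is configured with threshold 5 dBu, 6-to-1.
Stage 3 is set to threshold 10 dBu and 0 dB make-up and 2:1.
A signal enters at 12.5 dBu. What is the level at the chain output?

Stage 1: overshoot 16 dB → 16/16 = 1 dB → -2.5 dBu; +4 dB make-up → 1.5 dBu.
Stage 2: 1.5 dBu ≤ 5 dBu, so stage 2 doesn't engage; output 1.5 dBu.
Stage 3: 1.5 dBu is at or below the 10 dBu threshold — no compression; output 1.5 dBu.

1.5 dBu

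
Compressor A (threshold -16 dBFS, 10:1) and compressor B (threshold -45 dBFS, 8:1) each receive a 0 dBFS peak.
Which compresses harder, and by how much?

A: GR = 16 − 16/10 = 14.4 dB.
B: GR = 45 − 45/8 = 39.375 dB.
B reduces 24.975 dB more.

B, by 24.975 dB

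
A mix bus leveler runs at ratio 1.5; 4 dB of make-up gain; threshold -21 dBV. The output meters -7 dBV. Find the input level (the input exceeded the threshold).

Before make-up, the level was -7 − 4 = -11 dBV.
Post-compression overshoot = -11 − (-21) = 10 dB.
Input overshoot = R × output overshoot = 15 dB → input = -21 + 15 = -6 dBV.

-6 dBV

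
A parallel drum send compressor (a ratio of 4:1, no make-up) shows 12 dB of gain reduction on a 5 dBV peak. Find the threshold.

-11 dBV

Input is 16 dB above T (since output overshoot × R = input overshoot: (-7 − T)·4 = 5 − T gives T = -11 dBV).
Check: -11 + (5 − (-11))/4 = -11 + 4 = -7 dBV. ✓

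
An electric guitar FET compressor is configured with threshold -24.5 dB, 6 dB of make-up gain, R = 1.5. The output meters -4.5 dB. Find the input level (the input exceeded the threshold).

Before make-up, the level was -4.5 − 6 = -10.5 dB.
That's 14 dB above the -24.5 dB threshold.
Input overshoot = R × output overshoot = 21 dB → input = -24.5 + 21 = -3.5 dB.

-3.5 dB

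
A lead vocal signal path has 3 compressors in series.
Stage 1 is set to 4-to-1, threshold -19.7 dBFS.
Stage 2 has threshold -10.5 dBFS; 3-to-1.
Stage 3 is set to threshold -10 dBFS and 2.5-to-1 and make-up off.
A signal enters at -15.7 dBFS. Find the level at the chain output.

Stage 1: overshoot 4 dB → 4/4 = 1 dB → -18.7 dBFS.
Stage 2: below threshold (-18.7 ≤ -10.5); passes unchanged; output -18.7 dBFS.
Stage 3: -18.7 dBFS ≤ -10 dBFS, so stage 3 doesn't engage; output -18.7 dBFS.

-18.7 dBFS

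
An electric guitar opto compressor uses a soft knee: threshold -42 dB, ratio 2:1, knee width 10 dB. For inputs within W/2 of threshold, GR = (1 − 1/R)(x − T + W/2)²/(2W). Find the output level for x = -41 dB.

-41.9 dB

x − T + W/2 = -41 − (-42) + 5 = 6.
GR = (1 − 1/2) × 6² / 20 = 0.5 × 36 / 20 = 0.9 dB.
Output = -41 − 0.9 = -41.9 dB.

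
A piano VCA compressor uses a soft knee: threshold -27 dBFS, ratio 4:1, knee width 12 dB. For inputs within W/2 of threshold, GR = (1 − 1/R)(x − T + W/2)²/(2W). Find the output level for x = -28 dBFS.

-28.78125 dBFS

x − T + W/2 = -28 − (-27) + 6 = 5.
GR = (1 − 1/4) × 5² / 24 = 0.75 × 25 / 24 = 0.78125 dB.
Output = -28 − 0.78125 = -28.78125 dBFS.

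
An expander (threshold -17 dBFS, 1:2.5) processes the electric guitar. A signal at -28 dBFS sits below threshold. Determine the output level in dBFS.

Undershoot = (-17) − (-28) = 11 dB.
At 1:2.5, that expands to 27.5 dB under threshold.
Output = -17 − 27.5 = -44.5 dBFS.

-44.5 dBFS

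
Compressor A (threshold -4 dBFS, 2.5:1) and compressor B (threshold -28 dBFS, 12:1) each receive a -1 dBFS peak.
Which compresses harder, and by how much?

A: GR = 3 − 3/2.5 = 1.8 dB.
B: GR = 27 − 27/12 = 24.75 dB.
B applies 22.95 dB more gain reduction.

B, by 22.95 dB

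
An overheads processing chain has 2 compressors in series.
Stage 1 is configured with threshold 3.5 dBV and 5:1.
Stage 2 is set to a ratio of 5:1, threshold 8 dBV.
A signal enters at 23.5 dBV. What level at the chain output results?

Stage 1: 20 dB above 3.5 dBV, reduced 5:1 to 4 dB above → 7.5 dBV.
Stage 2: 7.5 dBV ≤ 8 dBV, so stage 2 doesn't engage; output 7.5 dBV.

7.5 dBV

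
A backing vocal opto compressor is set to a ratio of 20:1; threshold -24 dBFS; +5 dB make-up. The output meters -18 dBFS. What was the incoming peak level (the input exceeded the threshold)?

Stripping the +5 dB make-up gives -23 dBFS at the gain stage.
Post-compression overshoot = -23 − (-24) = 1 dB.
Before 20:1 compression the overshoot was 1 × 20 = 20 dB, so input = -24 + 20 = -4 dBFS.

-4 dBFS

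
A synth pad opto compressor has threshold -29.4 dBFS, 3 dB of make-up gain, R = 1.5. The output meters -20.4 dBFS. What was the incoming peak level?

-20.4 dBFS

Stripping the +3 dB make-up gives -23.4 dBFS at the gain stage.
Post-compression overshoot = -23.4 − (-29.4) = 6 dB.
Undo the ratio: input overshoot = 6 × 1.5 = 9 dB, giving input = -20.4 dBFS.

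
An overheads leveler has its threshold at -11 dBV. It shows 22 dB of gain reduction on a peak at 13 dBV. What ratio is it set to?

Input overshoot = 13 − (-11) = 24 dB.
Output overshoot = 24 − 22 = 2 dB.
Ratio = input overshoot / output overshoot = 24 / 2 = 12.

12:1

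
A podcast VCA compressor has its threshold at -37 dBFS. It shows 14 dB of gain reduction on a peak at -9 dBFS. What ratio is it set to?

Input overshoot = -9 − (-37) = 28 dB.
Output overshoot = 28 − 14 = 14 dB.
Ratio = input overshoot / output overshoot = 28 / 14 = 2.

2:1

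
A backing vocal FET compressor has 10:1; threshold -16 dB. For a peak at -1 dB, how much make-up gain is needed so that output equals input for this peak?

13.5 dB

The peak compresses to -16 + 15/10 = -14.5 dB.
To reach -1 dB requires -1 − (-14.5) = 13.5 dB of make-up.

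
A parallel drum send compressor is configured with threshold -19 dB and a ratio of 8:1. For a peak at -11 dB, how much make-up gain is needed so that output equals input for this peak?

The peak compresses to -19 + 8/8 = -18 dB.
To reach -11 dB requires -11 − (-18) = 7 dB of make-up.

7 dB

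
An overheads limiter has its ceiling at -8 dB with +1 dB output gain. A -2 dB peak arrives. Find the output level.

A brickwall limiter is an ∞:1 compressor: any input above the ceiling is clamped to -8 dB.
Output gain then adds 1 dB: -8 + 1 = -7 dB.

-7 dB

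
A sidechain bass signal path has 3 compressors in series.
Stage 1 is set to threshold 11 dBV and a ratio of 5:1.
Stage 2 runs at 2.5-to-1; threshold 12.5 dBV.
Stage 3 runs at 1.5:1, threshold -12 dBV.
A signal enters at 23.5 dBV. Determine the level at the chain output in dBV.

Stage 1: 23.5 dBV is 12.5 dB over 11 dBV; at 5:1 that becomes 2.5 dB over, giving 13.5 dBV.
Stage 2: 1 dB above 12.5 dBV, reduced 2.5:1 to 0.4 dB above → 12.9 dBV.
Stage 3: 24.9 dB above -12 dBV, reduced 1.5:1 to 16.6 dB above → 4.6 dBV.

4.6 dBV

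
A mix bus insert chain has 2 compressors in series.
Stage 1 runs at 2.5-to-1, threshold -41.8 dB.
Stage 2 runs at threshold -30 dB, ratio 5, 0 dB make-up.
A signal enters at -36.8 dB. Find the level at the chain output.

-39.8 dB

Stage 1: overshoot 5 dB → 5/2.5 = 2 dB → -39.8 dB.
Stage 2: -39.8 dB is at or below the -30 dB threshold — no compression; output -39.8 dB.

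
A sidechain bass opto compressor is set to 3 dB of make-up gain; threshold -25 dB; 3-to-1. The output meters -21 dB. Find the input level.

Stripping the +3 dB make-up gives -24 dB at the gain stage.
Post-compression overshoot = -24 − (-25) = 1 dB.
Input overshoot = R × output overshoot = 3 dB → input = -25 + 3 = -22 dB.

-22 dB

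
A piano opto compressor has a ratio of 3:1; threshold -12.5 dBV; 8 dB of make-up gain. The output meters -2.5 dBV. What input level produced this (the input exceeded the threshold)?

Before make-up, the level was -2.5 − 8 = -10.5 dBV.
The compressed level sits -10.5 − (-12.5) = 2 dB over threshold.
Before 3:1 compression the overshoot was 2 × 3 = 6 dB, so input = -12.5 + 6 = -6.5 dBV.

-6.5 dBV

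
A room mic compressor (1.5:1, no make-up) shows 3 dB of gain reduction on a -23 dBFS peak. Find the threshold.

Gain reduction = -23 − (-26) = 3 dB; output overshoot = GR / (R − 1) = 3 / 0.5 = 6 dB.
Threshold = output − output overshoot = -26 − 6 = -32 dBFS.

-32 dBFS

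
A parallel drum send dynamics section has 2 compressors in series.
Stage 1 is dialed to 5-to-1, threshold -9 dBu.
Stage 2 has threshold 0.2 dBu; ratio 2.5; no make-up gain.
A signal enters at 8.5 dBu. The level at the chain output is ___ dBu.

Stage 1: overshoot 17.5 dB → 17.5/5 = 3.5 dB → -5.5 dBu.
Stage 2: -5.5 dBu is at or below the 0.2 dBu threshold — no compression; output -5.5 dBu.

-5.5 dBu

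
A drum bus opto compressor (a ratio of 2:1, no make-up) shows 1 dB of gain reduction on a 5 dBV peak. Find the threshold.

Gain reduction = 5 − 4 = 1 dB; output overshoot = GR / (R − 1) = 1 / 1 = 1 dB.
Threshold = output − output overshoot = 4 − 1 = 3 dBV.

3 dBV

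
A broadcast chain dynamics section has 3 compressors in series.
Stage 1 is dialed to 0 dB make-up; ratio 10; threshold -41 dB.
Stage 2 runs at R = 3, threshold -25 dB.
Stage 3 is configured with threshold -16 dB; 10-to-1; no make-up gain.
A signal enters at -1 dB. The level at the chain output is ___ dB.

Stage 1: 40 dB above -41 dB, reduced 10:1 to 4 dB above → -37 dB.
Stage 2: -37 dB ≤ -25 dB, so stage 2 doesn't engage; output -37 dB.
Stage 3: -37 dB ≤ -16 dB, so stage 3 doesn't engage; output -37 dB.

-37 dB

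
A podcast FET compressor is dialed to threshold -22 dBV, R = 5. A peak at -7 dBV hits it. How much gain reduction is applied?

Overshoot = -7 − (-22) = 15 dB.
A 5:1 ratio leaves 3 dB of that excess.
So the signal is attenuated by 15 − 3 = 12 dB.

12 dB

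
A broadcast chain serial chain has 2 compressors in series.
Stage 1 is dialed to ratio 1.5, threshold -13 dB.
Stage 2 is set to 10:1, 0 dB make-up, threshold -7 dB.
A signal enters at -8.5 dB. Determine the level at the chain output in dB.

Stage 1: 4.5 dB above -13 dB, reduced 1.5:1 to 3 dB above → -10 dB.
Stage 2: below threshold (-10 ≤ -7); passes unchanged; output -10 dB.

-10 dB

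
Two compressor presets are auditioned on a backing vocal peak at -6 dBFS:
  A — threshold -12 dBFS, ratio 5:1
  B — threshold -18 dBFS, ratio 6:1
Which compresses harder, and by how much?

A: 6 dB over, compressed to 1.2 dB over, so 4.8 dB of GR.
B: 12 dB over, compressed to 2 dB over, so 10 dB of GR.
B reduces 5.2 dB more.

B, by 5.2 dB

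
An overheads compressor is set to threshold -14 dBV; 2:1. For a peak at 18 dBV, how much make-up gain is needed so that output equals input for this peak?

The peak compresses to -14 + 32/2 = 2 dBV.
To reach 18 dBV requires 18 − 2 = 16 dB of make-up.

16 dB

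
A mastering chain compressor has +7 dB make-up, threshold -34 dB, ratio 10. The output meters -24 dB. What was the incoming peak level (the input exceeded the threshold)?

-4 dB

Before make-up, the level was -24 − 7 = -31 dB.
The compressed level sits -31 − (-34) = 3 dB over threshold.
Input overshoot = R × output overshoot = 30 dB → input = -34 + 30 = -4 dB.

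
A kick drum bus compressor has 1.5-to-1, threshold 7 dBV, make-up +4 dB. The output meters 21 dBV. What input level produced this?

Remove make-up: 21 − 4 = 17 dBV.
Post-compression overshoot = 17 − 7 = 10 dB.
Undo the ratio: input overshoot = 10 × 1.5 = 15 dB, giving input = 22 dBV.

22 dBV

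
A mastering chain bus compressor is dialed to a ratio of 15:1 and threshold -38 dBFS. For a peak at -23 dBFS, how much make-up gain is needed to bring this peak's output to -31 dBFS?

Overshoot 15 dB → 15/15 = 1 dB after compression, so the compressed level is -38 + 1 = -37 dBFS.
Make-up = target − compressed = -31 − (-37) = 6 dB.

6 dB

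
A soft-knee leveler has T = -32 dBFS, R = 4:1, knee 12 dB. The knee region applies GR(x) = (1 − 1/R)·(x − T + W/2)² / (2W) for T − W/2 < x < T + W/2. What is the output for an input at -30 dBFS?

-32 dBFS

x − T + W/2 = -30 − (-32) + 6 = 8.
GR = (1 − 1/4) × 8² / 24 = 0.75 × 64 / 24 = 2 dB.
Output = -30 − 2 = -32 dBFS.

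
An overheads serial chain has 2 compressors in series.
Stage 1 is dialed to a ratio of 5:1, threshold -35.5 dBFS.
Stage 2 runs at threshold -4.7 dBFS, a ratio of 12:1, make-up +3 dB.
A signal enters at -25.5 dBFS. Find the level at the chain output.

Stage 1: overshoot 10 dB → 10/5 = 2 dB → -33.5 dBFS.
Stage 2: below threshold (-33.5 ≤ -4.7); passes unchanged; make-up brings it to -30.5 dBFS.

-30.5 dBFS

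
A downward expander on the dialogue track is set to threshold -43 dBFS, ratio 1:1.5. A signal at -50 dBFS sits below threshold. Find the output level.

-53.5 dBFS

The input is 7 dB below the -43 dBFS threshold.
A 1:1.5 expander multiplies undershoot by 1.5: 7 × 1.5 = 10.5 dB below threshold.
Output = -43 − 10.5 = -53.5 dBFS.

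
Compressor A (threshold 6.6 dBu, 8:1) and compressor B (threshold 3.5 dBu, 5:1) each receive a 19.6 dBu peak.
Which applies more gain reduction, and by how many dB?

A: overshoot 13 dB → output overshoot 1.625 dB → GR 11.375 dB.
B: overshoot 16.1 dB → output overshoot 3.22 dB → GR 12.88 dB.
B applies 1.505 dB more gain reduction.

B, by 1.505 dB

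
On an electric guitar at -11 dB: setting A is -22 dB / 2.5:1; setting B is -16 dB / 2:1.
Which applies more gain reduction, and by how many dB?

A: GR = 11 − 11/2.5 = 6.6 dB.
B: GR = 5 − 5/2 = 2.5 dB.
Difference: 4.1 dB in favour of A.

A, by 4.1 dB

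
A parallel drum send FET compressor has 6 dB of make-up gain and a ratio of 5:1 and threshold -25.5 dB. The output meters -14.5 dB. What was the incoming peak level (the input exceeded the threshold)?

-0.5 dB

Stripping the +6 dB make-up gives -20.5 dB at the gain stage.
The compressed level sits -20.5 − (-25.5) = 5 dB over threshold.
Undo the ratio: input overshoot = 5 × 5 = 25 dB, giving input = -0.5 dB.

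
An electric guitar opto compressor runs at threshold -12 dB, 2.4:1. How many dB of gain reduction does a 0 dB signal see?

The signal is 12 dB above threshold.
A 2.4:1 ratio leaves 5 dB of that excess.
Gain reduction = 12 − 5 = 7 dB.

7 dB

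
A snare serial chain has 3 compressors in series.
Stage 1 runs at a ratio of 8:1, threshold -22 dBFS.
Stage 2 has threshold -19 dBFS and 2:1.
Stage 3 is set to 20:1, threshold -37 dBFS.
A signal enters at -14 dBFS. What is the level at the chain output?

-36.2 dBFS

Stage 1: overshoot 8 dB → 8/8 = 1 dB → -21 dBFS.
Stage 2: -21 dBFS is at or below the -19 dBFS threshold — no compression; output -21 dBFS.
Stage 3: 16 dB above -37 dBFS, reduced 20:1 to 0.8 dB above → -36.2 dBFS.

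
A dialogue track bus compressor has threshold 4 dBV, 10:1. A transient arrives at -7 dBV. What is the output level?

-7 dBV

-7 dBV is 11 dB below the 4 dBV threshold, so no gain reduction is applied.
Output = input = -7 dBV.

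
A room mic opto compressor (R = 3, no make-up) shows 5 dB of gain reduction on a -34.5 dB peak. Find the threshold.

-42 dB

Gain reduction = -34.5 − (-39.5) = 5 dB; output overshoot = GR / (R − 1) = 5 / 2 = 2.5 dB.
Threshold = output − output overshoot = -39.5 − 2.5 = -42 dB.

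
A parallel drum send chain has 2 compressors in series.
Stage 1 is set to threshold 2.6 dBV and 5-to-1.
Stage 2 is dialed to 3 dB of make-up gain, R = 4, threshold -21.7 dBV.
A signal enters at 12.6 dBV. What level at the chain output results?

Stage 1: 12.6 dBV is 10 dB over 2.6 dBV; at 5:1 that becomes 2 dB over, giving 4.6 dBV.
Stage 2: 26.3 dB above -21.7 dBV, reduced 4:1 to 6.575 dB above → -15.125 dBV; +3 dB make-up → -12.125 dBV.

-12.125 dBV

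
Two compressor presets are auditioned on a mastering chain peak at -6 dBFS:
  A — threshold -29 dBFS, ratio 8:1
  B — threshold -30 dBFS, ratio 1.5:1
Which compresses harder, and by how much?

A: 23 dB over, compressed to 2.875 dB over, so 20.125 dB of GR.
B: 24 dB over, compressed to 16 dB over, so 8 dB of GR.
A reduces 12.125 dB more.

A, by 12.125 dB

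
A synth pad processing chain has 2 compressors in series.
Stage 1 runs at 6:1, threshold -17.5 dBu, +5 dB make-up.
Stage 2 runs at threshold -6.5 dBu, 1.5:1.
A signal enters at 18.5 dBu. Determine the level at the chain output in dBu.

Stage 1: 36 dB above -17.5 dBu, reduced 6:1 to 6 dB above → -11.5 dBu; +5 dB make-up → -6.5 dBu.
Stage 2: below threshold (-6.5 ≤ -6.5); passes unchanged; output -6.5 dBu.

-6.5 dBu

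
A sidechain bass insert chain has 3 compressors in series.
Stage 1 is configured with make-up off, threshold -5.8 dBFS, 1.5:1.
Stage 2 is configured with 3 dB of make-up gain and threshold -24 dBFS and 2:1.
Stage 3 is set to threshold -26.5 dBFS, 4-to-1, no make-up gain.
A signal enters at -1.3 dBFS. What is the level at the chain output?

Stage 1: -1.3 dBFS is 4.5 dB over -5.8 dBFS; at 1.5:1 that becomes 3 dB over, giving -2.8 dBFS.
Stage 2: overshoot 21.2 dB → 21.2/2 = 10.6 dB → -13.4 dBFS; +3 dB make-up → -10.4 dBFS.
Stage 3: overshoot 16.1 dB → 16.1/4 = 4.025 dB → -22.475 dBFS.

-22.475 dBFS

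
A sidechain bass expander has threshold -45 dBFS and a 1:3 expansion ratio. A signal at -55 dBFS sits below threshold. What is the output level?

Undershoot = (-45) − (-55) = 10 dB.
At 1:3, that expands to 30 dB under threshold.
Output = -45 − 30 = -75 dBFS.

-75 dBFS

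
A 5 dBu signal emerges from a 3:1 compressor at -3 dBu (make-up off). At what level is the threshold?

Gain reduction = 5 − (-3) = 8 dB; output overshoot = GR / (R − 1) = 8 / 2 = 4 dB.
Threshold = output − output overshoot = -3 − 4 = -7 dBu.

-7 dBu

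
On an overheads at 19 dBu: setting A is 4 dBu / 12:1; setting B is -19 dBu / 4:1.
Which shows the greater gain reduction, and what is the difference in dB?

A: overshoot 15 dB → output overshoot 1.25 dB → GR 13.75 dB.
B: overshoot 38 dB → output overshoot 9.5 dB → GR 28.5 dB.
B reduces 14.75 dB more.

B, by 14.75 dB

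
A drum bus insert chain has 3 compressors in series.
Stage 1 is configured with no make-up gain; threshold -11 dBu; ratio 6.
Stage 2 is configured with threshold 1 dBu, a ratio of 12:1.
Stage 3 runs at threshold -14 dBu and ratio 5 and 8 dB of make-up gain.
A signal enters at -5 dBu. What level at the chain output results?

Stage 1: 6 dB above -11 dBu, reduced 6:1 to 1 dB above → -10 dBu.
Stage 2: below threshold (-10 ≤ 1); passes unchanged; output -10 dBu.
Stage 3: overshoot 4 dB → 4/5 = 0.8 dB → -13.2 dBu; +8 dB make-up → -5.2 dBu.

-5.2 dBu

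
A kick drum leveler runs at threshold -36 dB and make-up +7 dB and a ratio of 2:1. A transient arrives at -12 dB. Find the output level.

-12 dB sits 24 dB over threshold.
At 2:1 the overshoot is divided by 2, leaving 12 dB above threshold.
So the level is -36 + 12 = -24 dB; make-up adds 7 dB, giving -17 dB.

-17 dB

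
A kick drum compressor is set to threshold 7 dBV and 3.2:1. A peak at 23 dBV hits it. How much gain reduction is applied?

23 dBV exceeds the threshold by 16 dB.
A 3.2:1 ratio leaves 5 dB of that excess.
GR = overshoot in − overshoot out = 16 − 5 = 11 dB.

11 dB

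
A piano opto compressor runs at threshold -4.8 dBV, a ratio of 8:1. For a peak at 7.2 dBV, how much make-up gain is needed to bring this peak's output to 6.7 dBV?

Without make-up, output = threshold + overshoot/8 = -4.8 + 1.5 = -3.3 dBV.
Gap to target: 10 dB.

10 dB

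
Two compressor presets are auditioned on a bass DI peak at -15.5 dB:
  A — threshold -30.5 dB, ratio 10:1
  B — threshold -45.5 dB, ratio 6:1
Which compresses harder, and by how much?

A: 15 dB over, compressed to 1.5 dB over, so 13.5 dB of GR.
B: 30 dB over, compressed to 5 dB over, so 25 dB of GR.
B reduces 11.5 dB more.

B, by 11.5 dB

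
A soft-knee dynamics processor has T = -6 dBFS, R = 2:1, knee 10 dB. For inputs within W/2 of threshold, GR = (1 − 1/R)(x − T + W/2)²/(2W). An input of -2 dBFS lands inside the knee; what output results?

x − T + W/2 = -2 − (-6) + 5 = 9.
GR = (1 − 1/2) × 9² / 20 = 0.5 × 81 / 20 = 2.025 dB.
Output = -2 − 2.025 = -4.025 dBFS.

-4.025 dBFS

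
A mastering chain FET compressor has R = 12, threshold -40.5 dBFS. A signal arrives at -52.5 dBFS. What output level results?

-52.5 dBFS is 12 dB below the -40.5 dBFS threshold, so no gain reduction is applied.
Output = input = -52.5 dBFS.

-52.5 dBFS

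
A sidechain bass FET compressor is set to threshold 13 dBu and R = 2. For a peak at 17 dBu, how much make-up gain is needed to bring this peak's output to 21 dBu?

Overshoot 4 dB → 4/2 = 2 dB after compression, so the compressed level is 13 + 2 = 15 dBu.
Make-up = target − compressed = 21 − 15 = 6 dB.

6 dB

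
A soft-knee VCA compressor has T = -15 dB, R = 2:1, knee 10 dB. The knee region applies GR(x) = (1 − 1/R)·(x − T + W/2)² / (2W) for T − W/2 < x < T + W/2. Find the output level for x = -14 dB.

x − T + W/2 = -14 − (-15) + 5 = 6.
GR = (1 − 1/2) × 6² / 20 = 0.5 × 36 / 20 = 0.9 dB.
Output = -14 − 0.9 = -14.9 dB.

-14.9 dB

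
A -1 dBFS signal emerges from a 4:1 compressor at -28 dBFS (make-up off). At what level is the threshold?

-37 dBFS

Gain reduction = -1 − (-28) = 27 dB; output overshoot = GR / (R − 1) = 27 / 3 = 9 dB.
Threshold = output − output overshoot = -28 − 9 = -37 dBFS.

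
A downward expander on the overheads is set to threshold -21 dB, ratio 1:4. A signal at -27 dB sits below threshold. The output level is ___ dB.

-45 dB

The input is 6 dB below the -21 dB threshold.
A 1:4 expander multiplies undershoot by 4: 6 × 4 = 24 dB below threshold.
Output = -21 − 24 = -45 dB.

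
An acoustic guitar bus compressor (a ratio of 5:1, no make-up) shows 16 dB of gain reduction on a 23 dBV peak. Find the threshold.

3 dBV

Gain reduction = 23 − 7 = 16 dB; output overshoot = GR / (R − 1) = 16 / 4 = 4 dB.
Threshold = output − output overshoot = 7 − 4 = 3 dBV.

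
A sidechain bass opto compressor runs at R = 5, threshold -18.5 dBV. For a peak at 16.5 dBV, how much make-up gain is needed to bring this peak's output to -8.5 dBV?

3 dB

The peak compresses to -18.5 + 35/5 = -11.5 dBV.
To reach -8.5 dBV requires -8.5 − (-11.5) = 3 dB of make-up.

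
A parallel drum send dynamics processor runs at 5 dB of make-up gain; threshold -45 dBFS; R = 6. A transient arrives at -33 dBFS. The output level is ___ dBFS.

Overshoot: -33 − (-45) = 12 dB.
At 6:1 the overshoot is divided by 6, leaving 2 dB above threshold.
Output = -45 + 2 = -43 dBFS; make-up adds 5 dB, giving -38 dBFS.

-38 dBFS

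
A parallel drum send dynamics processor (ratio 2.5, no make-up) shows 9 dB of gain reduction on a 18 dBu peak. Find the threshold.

3 dBu

Let T be the threshold. Output overshoot = (input overshoot)/R, so 9 − T = (18 − T)/2.5.
2.5·(9 − T) = 18 − T → 1.5·T = 22.5 − 18 = 4.5.
T = 4.5/1.5 = 3 dBu.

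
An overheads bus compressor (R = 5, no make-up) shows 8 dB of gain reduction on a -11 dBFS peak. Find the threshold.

Let T be the threshold. Output overshoot = (input overshoot)/R, so -19 − T = (-11 − T)/5.
5·(-19 − T) = -11 − T → 4·T = -95 − (-11) = -84.
T = -84/4 = -21 dBFS.

-21 dBFS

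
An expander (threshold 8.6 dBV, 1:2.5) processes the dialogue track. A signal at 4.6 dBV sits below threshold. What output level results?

Undershoot = 8.6 − 4.6 = 4 dB.
At 1:2.5, that expands to 10 dB under threshold.
Output = 8.6 − 10 = -1.4 dBV.

-1.4 dBV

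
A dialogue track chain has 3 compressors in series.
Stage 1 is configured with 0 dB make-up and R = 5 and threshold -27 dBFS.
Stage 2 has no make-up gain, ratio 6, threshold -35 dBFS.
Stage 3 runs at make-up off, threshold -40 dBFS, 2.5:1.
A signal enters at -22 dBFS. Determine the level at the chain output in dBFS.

Stage 1: overshoot 5 dB → 5/5 = 1 dB → -26 dBFS.
Stage 2: -26 dBFS is 9 dB over -35 dBFS; at 6:1 that becomes 1.5 dB over, giving -33.5 dBFS.
Stage 3: 6.5 dB above -40 dBFS, reduced 2.5:1 to 2.6 dB above → -37.4 dBFS.

-37.4 dBFS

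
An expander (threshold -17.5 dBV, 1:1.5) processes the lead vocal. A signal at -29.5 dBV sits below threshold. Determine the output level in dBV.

-35.5 dBV

Undershoot = (-17.5) − (-29.5) = 12 dB.
At 1:1.5, that expands to 18 dB under threshold.
Output = -17.5 − 18 = -35.5 dBV.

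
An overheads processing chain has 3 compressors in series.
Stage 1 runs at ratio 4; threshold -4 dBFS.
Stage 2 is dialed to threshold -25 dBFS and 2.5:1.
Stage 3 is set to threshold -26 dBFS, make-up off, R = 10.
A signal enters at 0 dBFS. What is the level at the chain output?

Stage 1: 4 dB above -4 dBFS, reduced 4:1 to 1 dB above → -3 dBFS.
Stage 2: -3 dBFS is 22 dB over -25 dBFS; at 2.5:1 that becomes 8.8 dB over, giving -16.2 dBFS.
Stage 3: 9.8 dB above -26 dBFS, reduced 10:1 to 0.98 dB above → -25.02 dBFS.

-25.02 dBFS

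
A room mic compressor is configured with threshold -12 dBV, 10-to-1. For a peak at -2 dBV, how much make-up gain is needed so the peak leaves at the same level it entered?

9 dB

Overshoot 10 dB → 10/10 = 1 dB after compression, so the compressed level is -12 + 1 = -11 dBV.
Make-up = target − compressed = -2 − (-11) = 9 dB.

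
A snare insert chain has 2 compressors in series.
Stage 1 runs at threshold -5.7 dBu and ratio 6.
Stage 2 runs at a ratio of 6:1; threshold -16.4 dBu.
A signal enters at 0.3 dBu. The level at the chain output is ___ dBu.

Stage 1: overshoot 6 dB → 6/6 = 1 dB → -4.7 dBu.
Stage 2: -4.7 dBu is 11.7 dB over -16.4 dBu; at 6:1 that becomes 1.95 dB over, giving -14.45 dBu.

-14.45 dBu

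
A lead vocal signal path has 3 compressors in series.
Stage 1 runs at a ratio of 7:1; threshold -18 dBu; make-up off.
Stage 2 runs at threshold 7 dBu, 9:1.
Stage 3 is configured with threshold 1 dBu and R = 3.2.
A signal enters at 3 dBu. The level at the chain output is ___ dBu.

Stage 1: 3 dBu is 21 dB over -18 dBu; at 7:1 that becomes 3 dB over, giving -15 dBu.
Stage 2: -15 dBu ≤ 7 dBu, so stage 2 doesn't engage; output -15 dBu.
Stage 3: below threshold (-15 ≤ 1); passes unchanged; output -15 dBu.

-15 dBu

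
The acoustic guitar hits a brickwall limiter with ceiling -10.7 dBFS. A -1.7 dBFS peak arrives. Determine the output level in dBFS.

The limiter clamps the peak to its -10.7 dBFS ceiling.

-10.7 dBFS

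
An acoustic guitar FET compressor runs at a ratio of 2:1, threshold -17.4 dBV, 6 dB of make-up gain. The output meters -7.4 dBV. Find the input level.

Before make-up, the level was -7.4 − 6 = -13.4 dBV.
That's 4 dB above the -17.4 dBV threshold.
Before 2:1 compression the overshoot was 4 × 2 = 8 dB, so input = -17.4 + 8 = -9.4 dBV.

-9.4 dBV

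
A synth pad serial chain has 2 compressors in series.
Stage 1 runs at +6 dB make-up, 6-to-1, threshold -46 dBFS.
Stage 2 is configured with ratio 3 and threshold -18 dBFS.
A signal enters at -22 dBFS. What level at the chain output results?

-36 dBFS

Stage 1: -22 dBFS is 24 dB over -46 dBFS; at 6:1 that becomes 4 dB over, giving -42 dBFS; +6 dB make-up → -36 dBFS.
Stage 2: -36 dBFS ≤ -18 dBFS, so stage 2 doesn't engage; output -36 dBFS.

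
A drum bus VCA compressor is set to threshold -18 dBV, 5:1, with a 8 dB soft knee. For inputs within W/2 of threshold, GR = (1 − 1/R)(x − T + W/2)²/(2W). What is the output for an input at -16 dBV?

-17.8 dBV

x − T + W/2 = -16 − (-18) + 4 = 6.
GR = (1 − 1/5) × 6² / 16 = 0.8 × 36 / 16 = 1.8 dB.
Output = -16 − 1.8 = -17.8 dBV.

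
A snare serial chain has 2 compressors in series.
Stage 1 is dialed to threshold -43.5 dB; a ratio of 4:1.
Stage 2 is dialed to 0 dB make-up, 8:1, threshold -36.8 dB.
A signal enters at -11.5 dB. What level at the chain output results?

-36.6375 dB

Stage 1: -11.5 dB is 32 dB over -43.5 dB; at 4:1 that becomes 8 dB over, giving -35.5 dB.
Stage 2: overshoot 1.3 dB → 1.3/8 = 0.1625 dB → -36.6375 dB.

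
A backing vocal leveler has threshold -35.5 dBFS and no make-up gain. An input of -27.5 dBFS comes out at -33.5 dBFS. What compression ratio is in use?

4:1

Input overshoot = -27.5 − (-35.5) = 8 dB; output overshoot = -33.5 − (-35.5) = 2 dB.
Ratio = 8 / 2 = 4.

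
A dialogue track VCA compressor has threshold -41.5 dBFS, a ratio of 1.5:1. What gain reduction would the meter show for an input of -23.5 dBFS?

The signal is 18 dB above threshold.
A 1.5:1 ratio leaves 12 dB of that excess.
So the signal is attenuated by 18 − 12 = 6 dB.

6 dB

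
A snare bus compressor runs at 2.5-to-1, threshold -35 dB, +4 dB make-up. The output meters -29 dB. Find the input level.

-30 dB

Stripping the +4 dB make-up gives -33 dB at the gain stage.
That's 2 dB above the -35 dB threshold.
Undo the ratio: input overshoot = 2 × 2.5 = 5 dB, giving input = -30 dB.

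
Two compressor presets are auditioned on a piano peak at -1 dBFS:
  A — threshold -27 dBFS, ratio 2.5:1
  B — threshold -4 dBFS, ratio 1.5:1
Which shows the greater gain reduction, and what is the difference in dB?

A, by 14.6 dB

A: GR = 26 − 26/2.5 = 15.6 dB.
B: GR = 3 − 3/1.5 = 1 dB.
A applies 14.6 dB more gain reduction.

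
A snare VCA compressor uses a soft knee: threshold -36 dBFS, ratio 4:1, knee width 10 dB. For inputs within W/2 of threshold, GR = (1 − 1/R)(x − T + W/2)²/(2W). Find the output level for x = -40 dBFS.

-40.0375 dBFS

x − T + W/2 = -40 − (-36) + 5 = 1.
GR = (1 − 1/4) × 1² / 20 = 0.75 × 1 / 20 = 0.0375 dB.
Output = -40 − 0.0375 = -40.0375 dBFS.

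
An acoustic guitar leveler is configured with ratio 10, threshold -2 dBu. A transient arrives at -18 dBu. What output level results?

-18 dBu is 16 dB below the -2 dBu threshold, so no gain reduction is applied.
Output = input = -18 dBu.

-18 dBu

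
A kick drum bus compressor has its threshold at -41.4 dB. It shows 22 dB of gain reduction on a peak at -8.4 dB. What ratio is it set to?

Input overshoot = -8.4 − (-41.4) = 33 dB.
Output overshoot = 33 − 22 = 11 dB.
Ratio = input overshoot / output overshoot = 33 / 11 = 3.

3:1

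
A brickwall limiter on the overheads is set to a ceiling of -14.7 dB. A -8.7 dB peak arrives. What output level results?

At ∞:1, everything above -14.7 dB is held at the ceiling.

-14.7 dB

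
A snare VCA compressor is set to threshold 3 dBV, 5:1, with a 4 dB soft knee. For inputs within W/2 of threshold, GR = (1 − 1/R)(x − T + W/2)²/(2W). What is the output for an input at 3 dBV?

x − T + W/2 = 3 − 3 + 2 = 2.
GR = (1 − 1/5) × 2² / 8 = 0.8 × 4 / 8 = 0.4 dB.
Output = 3 − 0.4 = 2.6 dBV.

2.6 dBV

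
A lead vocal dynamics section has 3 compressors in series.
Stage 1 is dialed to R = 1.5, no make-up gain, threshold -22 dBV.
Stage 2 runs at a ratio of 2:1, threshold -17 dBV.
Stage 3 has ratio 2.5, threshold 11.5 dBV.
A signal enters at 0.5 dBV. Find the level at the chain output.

Stage 1: 22.5 dB above -22 dBV, reduced 1.5:1 to 15 dB above → -7 dBV.
Stage 2: overshoot 10 dB → 10/2 = 5 dB → -12 dBV.
Stage 3: -12 dBV ≤ 11.5 dBV, so stage 3 doesn't engage; output -12 dBV.

-12 dBV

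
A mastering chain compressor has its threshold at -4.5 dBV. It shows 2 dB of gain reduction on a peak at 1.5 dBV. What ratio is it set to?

1.5:1

Input overshoot = 1.5 − (-4.5) = 6 dB.
Output overshoot = 6 − 2 = 4 dB.
Ratio = input overshoot / output overshoot = 6 / 4 = 1.5.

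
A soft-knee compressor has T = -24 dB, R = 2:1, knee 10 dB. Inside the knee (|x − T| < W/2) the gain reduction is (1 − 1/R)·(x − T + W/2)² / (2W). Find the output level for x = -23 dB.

x − T + W/2 = -23 − (-24) + 5 = 6.
GR = (1 − 1/2) × 6² / 20 = 0.5 × 36 / 20 = 0.9 dB.
Output = -23 − 0.9 = -23.9 dB.

-23.9 dB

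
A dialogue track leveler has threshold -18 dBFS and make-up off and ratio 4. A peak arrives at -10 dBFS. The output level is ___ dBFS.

-16 dBFS

-10 dBFS sits 8 dB over threshold.
4:1 compression reduces that to 8/4 = 2 dB over.
Output = -18 + 2 = -16 dBFS.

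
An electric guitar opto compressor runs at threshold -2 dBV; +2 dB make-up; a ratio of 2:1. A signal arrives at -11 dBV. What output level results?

-9 dBV

-11 dBV is 9 dB below the -2 dBV threshold, so no gain reduction is applied.
Make-up gain adds 2 dB: -11 + 2 = -9 dBV.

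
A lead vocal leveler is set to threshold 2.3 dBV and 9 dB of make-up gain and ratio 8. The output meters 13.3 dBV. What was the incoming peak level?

18.3 dBV

Before make-up, the level was 13.3 − 9 = 4.3 dBV.
The compressed level sits 4.3 − 2.3 = 2 dB over threshold.
Undo the ratio: input overshoot = 2 × 8 = 16 dB, giving input = 18.3 dBV.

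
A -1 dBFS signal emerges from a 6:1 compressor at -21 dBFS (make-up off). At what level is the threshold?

-25 dBFS

Gain reduction = -1 − (-21) = 20 dB; output overshoot = GR / (R − 1) = 20 / 5 = 4 dB.
Threshold = output − output overshoot = -21 − 4 = -25 dBFS.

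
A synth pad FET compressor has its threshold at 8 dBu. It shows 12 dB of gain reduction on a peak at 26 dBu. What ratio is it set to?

Input overshoot = 26 − 8 = 18 dB.
Output overshoot = 18 − 12 = 6 dB.
Ratio = input overshoot / output overshoot = 18 / 6 = 3.

3:1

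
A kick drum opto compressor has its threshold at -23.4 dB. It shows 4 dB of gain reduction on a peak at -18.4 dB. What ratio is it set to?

Input overshoot = -18.4 − (-23.4) = 5 dB.
Output overshoot = 5 − 4 = 1 dB.
Ratio = input overshoot / output overshoot = 5 / 1 = 5.

5:1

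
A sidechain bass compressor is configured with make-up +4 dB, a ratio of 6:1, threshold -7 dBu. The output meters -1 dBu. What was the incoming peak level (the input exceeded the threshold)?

Before make-up, the level was -1 − 4 = -5 dBu.
That's 2 dB above the -7 dBu threshold.
Undo the ratio: input overshoot = 2 × 6 = 12 dB, giving input = 5 dBu.

5 dBu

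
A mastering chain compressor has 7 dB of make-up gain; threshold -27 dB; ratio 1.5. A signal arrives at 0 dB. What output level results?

0 dB sits 27 dB over threshold.
The 27 dB excess becomes 18 dB after 1.5:1 reduction.
That puts the output at -9 dB; make-up adds 7 dB, giving -2 dB.

-2 dB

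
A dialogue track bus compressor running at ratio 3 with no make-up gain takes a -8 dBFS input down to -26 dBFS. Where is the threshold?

Input is 27 dB above T (since output overshoot × R = input overshoot: (-26 − T)·3 = -8 − T gives T = -35 dBFS).
Check: -35 + (-8 − (-35))/3 = -35 + 9 = -26 dBFS. ✓

-35 dBFS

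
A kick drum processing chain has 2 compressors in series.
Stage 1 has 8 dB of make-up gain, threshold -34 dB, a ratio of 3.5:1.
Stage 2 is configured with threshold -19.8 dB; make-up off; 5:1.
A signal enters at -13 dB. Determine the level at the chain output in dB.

-20 dB

Stage 1: overshoot 21 dB → 21/3.5 = 6 dB → -28 dB; +8 dB make-up → -20 dB.
Stage 2: below threshold (-20 ≤ -19.8); passes unchanged; output -20 dB.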